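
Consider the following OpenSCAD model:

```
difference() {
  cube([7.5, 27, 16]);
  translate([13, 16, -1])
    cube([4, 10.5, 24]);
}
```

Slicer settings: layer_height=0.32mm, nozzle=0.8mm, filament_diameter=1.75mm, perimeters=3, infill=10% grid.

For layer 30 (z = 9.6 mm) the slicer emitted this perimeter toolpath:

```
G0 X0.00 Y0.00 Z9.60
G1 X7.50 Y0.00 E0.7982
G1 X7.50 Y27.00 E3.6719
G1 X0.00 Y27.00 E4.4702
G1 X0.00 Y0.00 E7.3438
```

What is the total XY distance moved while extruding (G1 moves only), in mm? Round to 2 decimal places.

Sum the Euclidean lengths of each G1 segment: total = 69.00 mm.

69.00 mm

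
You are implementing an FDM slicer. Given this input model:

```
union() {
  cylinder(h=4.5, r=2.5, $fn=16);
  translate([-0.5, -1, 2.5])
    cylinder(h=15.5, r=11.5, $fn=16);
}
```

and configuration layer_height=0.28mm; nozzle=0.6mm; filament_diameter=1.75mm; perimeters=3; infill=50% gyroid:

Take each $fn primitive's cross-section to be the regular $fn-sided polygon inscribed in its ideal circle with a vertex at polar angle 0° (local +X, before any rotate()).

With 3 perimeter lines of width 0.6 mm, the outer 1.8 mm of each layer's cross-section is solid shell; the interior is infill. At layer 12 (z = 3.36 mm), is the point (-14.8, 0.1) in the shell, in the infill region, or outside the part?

outside

At z = 3.36 mm: the cylinder: section is a regular 16-gon, circumradius r=2.5; the r=11.5 cylinder at (-0.5, -1) contributes a regular 16-gon of circumradius 11.5; Merging all regions: the r=2.5 cylinder lies entirely inside the r=11.5 cylinder at (-0.5, -1), so the union is just the r=11.5 cylinder at (-0.5, -1) — 1 connected region. Overall, the cross-section is a single solid region. The nearest boundary edge runs (-12.00, -1.00)→(-11.12, 3.40); distance from the point to it = 2.96 mm. The point is not inside any of the regions above, so it lies outside the cross-section (2.96 mm from the nearest boundary).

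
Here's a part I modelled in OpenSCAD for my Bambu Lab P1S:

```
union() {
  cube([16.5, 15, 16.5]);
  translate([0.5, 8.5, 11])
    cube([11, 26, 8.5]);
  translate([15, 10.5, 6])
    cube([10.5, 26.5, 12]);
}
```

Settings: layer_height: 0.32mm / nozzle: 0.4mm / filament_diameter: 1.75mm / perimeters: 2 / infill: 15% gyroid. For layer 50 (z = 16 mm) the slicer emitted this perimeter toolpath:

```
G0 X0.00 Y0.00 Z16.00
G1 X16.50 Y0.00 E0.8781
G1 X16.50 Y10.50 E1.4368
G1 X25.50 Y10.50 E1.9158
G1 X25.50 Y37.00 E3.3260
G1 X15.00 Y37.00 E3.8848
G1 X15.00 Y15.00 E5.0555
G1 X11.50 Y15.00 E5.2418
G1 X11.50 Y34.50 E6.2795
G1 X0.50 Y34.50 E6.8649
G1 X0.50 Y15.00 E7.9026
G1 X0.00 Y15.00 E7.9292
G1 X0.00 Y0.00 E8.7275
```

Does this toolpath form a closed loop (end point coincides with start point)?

Start point (G0): (0.00, 0.00). End point (last G1): the path returns to the start — closed.

yes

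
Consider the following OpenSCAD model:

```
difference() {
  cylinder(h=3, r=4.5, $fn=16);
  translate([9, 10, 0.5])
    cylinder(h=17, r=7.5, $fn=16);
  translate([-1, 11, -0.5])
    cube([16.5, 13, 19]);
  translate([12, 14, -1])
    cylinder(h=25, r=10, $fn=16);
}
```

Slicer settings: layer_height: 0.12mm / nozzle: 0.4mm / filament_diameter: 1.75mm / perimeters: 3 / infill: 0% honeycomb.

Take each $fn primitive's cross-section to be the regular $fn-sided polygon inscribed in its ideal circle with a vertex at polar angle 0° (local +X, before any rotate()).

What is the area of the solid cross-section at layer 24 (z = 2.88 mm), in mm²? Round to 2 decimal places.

At z = 2.88 mm: the r=4.5 cylinder gives a regular 16-gon of circumradius 4.5 (constant along its height) (area = (16/2)·4.500²·sin(360°/16) = 61.99 mm²); the r=7.5 cylinder at (9, 10) gives a regular 16-gon of circumradius 7.5 (constant along its height) (area = (16/2)·7.500²·sin(360°/16) = 172.21 mm²); the cube at (-1, 11) (footprint 16.5×13) is included at this height (area 214.50 mm²); the cylinder at (12, 14): section is a regular 16-gon, circumradius r=10 (area = (16/2)·10.000²·sin(360°/16) = 306.15 mm²); Taking the first minus the rest: starting from the r=4.5 cylinder (61.99 mm²), the r=7.5 cylinder at (9, 10) misses the remaining region (no effect); the 16.5×13 cube at (-1, 11) misses the remaining region (no effect); the r=10 cylinder at (12, 14) misses the remaining region (no effect) — area = 61.99 mm². Overall, the cross-section is a single solid region. Net area = 61.99 mm².

61.99 mm²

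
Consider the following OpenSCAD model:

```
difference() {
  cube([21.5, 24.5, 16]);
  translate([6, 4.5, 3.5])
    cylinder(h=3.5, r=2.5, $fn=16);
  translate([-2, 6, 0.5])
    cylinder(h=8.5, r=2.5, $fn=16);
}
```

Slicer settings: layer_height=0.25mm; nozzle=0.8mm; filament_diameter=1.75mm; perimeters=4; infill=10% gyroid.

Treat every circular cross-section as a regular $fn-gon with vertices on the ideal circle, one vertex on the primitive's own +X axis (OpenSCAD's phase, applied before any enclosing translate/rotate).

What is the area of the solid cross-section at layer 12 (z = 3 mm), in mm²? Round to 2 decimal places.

At z = 3 mm: the 21.5×24.5 cube contributes its full rectangle (area 526.75 mm²); the cylinder at (6, 4.5) is absent (z outside [3.5, 7]); the r=2.5 cylinder at (-2, 6) contributes a regular 16-gon of circumradius 2.5 (area = (16/2)·2.500²·sin(360°/16) = 19.13 mm²); Taking the first minus the rest: starting from the 21.5×24.5 cube (526.75 mm²), the r=2.5 cylinder at (-2, 6) partially overlaps it — only the 0.92 mm² overlap (of its 19.13 mm²) is removed, clipping the outline — area = 525.83 mm². Overall, the cross-section is a single solid region. Net area = 525.83 mm².

525.83 mm²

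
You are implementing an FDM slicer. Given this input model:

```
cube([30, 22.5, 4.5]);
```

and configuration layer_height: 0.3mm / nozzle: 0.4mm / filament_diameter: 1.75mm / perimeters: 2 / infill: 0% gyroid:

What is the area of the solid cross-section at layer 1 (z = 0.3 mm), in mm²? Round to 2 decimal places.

At z = 0.3 mm: the 30×22.5 cube contributes its full rectangle (area 675.00 mm²). Overall, the cross-section is a single solid region. Net area = 675.00 mm².

675.00 mm²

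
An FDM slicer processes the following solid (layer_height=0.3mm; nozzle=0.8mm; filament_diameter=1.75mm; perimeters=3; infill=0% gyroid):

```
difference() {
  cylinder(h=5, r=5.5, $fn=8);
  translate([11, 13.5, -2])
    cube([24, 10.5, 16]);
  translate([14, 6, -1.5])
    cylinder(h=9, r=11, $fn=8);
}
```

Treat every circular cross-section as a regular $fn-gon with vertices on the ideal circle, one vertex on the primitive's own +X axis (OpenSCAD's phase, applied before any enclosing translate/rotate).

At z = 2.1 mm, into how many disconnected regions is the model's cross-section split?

At z = 2.1 mm: the cylinder: section is a regular 8-gon, circumradius r=5.5; the cube at (11, 13.5) (footprint 24×10.5) is included at this height; the cylinder at (14, 6): section is a regular 8-gon, circumradius r=11; After the difference (first − rest): starting from the r=5.5 cylinder, the 24×10.5 cube at (11, 13.5) misses the remaining region (no effect); the r=11 cylinder at (14, 6) partially overlaps it — only the 0.06 mm² overlap (of its 342.24 mm²) is removed, clipping the outline — 1 connected region. The result has 1 disconnected region.

1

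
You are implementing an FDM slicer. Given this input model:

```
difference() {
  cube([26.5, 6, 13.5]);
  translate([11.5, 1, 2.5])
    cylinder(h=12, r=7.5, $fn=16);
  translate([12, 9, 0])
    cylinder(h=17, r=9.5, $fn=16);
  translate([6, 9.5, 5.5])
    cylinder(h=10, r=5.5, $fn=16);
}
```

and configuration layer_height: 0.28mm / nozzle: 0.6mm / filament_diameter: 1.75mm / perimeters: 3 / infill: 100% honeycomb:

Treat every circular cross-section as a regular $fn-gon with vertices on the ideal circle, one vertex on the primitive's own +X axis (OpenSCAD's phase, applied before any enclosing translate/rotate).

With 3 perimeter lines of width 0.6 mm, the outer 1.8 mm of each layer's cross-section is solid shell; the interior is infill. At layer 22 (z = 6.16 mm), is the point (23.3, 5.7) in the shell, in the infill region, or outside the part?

shell

At z = 6.16 mm: the cube is present — its section is the full 26.5×6 rectangle; the r=7.5 cylinder at (11.5, 1) gives a regular 16-gon of circumradius 7.5 (constant along its height); the r=9.5 cylinder at (12, 9) contributes a regular 16-gon of circumradius 9.5; the r=5.5 cylinder at (6, 9.5) contributes a regular 16-gon of circumradius 5.5; Taking the first minus the rest: starting from the 26.5×6 cube, the r=7.5 cylinder at (11.5, 1) partially overlaps it — only the 82.70 mm² overlap (of its 172.21 mm²) is removed, clipping the outline; the r=9.5 cylinder at (12, 9) partially overlaps it — only the 10.61 mm² overlap (of its 276.30 mm²) is removed, clipping the outline; the r=5.5 cylinder at (6, 9.5) partially overlaps it — only the 1.01 mm² overlap (of its 92.61 mm²) is removed, clipping the outline — 2 connected regions. Overall, the cross-section has 2 separate islands. The nearest boundary edge runs (20.90, 6.00)→(26.50, 6.00); distance from the point to it = 0.30 mm. (Shell/infill is judged within the island containing the point — the largest one.) The point is inside the cross-section, 0.30 mm from the nearest boundary — within the 1.8 mm shell band (3 × 0.6).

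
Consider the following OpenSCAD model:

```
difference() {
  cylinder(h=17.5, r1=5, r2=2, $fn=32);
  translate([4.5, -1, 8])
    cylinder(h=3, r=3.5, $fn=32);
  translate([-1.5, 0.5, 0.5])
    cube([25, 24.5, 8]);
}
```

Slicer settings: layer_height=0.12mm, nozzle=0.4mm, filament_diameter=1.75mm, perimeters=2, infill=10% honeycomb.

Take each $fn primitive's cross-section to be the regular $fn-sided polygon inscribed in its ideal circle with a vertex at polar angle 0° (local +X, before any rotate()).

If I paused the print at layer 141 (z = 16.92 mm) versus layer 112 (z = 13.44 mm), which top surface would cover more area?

layer 112 (z = 13.44 mm)

Layer 141 (z = 16.92): the cone (r1=5→r2=2) has section circumradius 2.099 here — a regular 32-gon (area = (32/2)·2.099²·sin(360°/32) = 13.76 mm²); the cylinder at (4.5, -1) is absent (z outside [8, 11]); the cube at (-1.5, 0.5) does not reach this height (z outside [0.5, 8.5]); After the difference (first − rest): none of the subtracted shapes is present at this height, so the cone is unchanged — area = 13.76 mm². So its area = 13.76 mm². Layer 112 (z = 13.44): the cone contributes a regular 32-gon of circumradius 2.696 (interpolated between r1=5 and r2=2 at t=0.768) (area = (32/2)·2.696²·sin(360°/32) = 22.69 mm²); the cylinder at (4.5, -1) is not intersected at this z (z outside [8, 11]); the cube at (-1.5, 0.5) is absent (z outside [0.5, 8.5]); Taking the first minus the rest: none of the subtracted shapes is present at this height, so the cone is unchanged — area = 22.69 mm². So its area = 22.69 mm². Layer 112 is larger (22.69 vs 13.76 mm²).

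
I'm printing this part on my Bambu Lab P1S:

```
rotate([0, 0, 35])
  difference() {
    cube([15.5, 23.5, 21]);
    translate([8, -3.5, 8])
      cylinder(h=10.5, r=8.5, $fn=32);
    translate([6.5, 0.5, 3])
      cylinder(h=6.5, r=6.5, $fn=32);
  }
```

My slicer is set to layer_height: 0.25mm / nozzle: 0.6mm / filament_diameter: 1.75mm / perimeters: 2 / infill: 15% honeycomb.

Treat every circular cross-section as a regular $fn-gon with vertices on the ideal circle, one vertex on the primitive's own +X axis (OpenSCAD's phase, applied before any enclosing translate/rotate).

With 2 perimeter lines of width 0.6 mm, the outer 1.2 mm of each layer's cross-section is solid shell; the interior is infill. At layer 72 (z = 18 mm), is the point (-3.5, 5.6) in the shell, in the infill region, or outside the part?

shell

At z = 18 mm: the cube (footprint 15.5×23.5) is included at this height; the cylinder at (8, -3.5): section is a regular 32-gon, circumradius r=8.5; the cylinder at (6.5, 0.5) is absent (z outside [3, 9.5]); After the difference (first − rest): starting from the 15.5×23.5 cube, the r=8.5 cylinder at (8, -3.5) partially overlaps it — only the 55.13 mm² overlap (of its 225.52 mm²) is removed, clipping the outline — 1 connected region; (rotated 35° about Z; rotation is an isometry so areas/perimeters/island counts are preserved). Overall, the cross-section is a single solid region. Undo the 35° rotation: the query point maps to (0.345, 6.595) in the un-rotated model frame. The nearest boundary edge runs (0.00, 0.00)→(0.00, 23.50); distance from the point to it = 0.34 mm. The point is inside the cross-section, 0.34 mm from the nearest boundary — within the 1.2 mm shell band (2 × 0.6).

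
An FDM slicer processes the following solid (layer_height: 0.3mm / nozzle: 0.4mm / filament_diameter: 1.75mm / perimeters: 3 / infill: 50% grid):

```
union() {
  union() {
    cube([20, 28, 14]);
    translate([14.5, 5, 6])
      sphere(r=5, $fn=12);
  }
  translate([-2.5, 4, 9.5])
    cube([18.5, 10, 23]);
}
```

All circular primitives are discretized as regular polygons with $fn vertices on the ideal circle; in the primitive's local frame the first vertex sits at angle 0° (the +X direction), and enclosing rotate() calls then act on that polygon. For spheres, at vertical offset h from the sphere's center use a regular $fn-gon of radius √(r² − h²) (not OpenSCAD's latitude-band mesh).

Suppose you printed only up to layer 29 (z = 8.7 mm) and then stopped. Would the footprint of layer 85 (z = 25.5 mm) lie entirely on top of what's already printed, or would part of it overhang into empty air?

Compare the two slices. At z = 8.7: the cube is present — its section is the full 20×28 rectangle (area 560.00 mm²); the r=5 sphere at (14.5, 5) slices to a regular 12-gon of circumradius 4.208 (√(r²−h²) with h=2.7 from center) (area = (12/2)·4.208²·sin(360°/12) = 53.13 mm²); Merging all regions: the r=5 sphere at (14.5, 5) lies entirely inside the 20×28 cube, so the union is just the 20×28 cube — area = 560.00 mm²; the cube at (-2.5, 4) does not reach this height (z outside [9.5, 32.5]); Combining (union): only the result so far is present, so the union is just that shape — area = 560.00 mm². At z = 25.5: the cube does not reach this height (z outside [0, 14]); the sphere at (14.5, 5) does not reach this height (|z−center|=19.500 > r=5); Merging all regions: nothing is present at this height; the cube at (-2.5, 4) (footprint 18.5×10) is included at this height (area 185.00 mm²); Taking the union: only the 18.5×10 cube at (-2.5, 4) is present, so the union is just that shape — area = 185.00 mm². Checking containment: at z = 25.5 the cross-section extends beyond the z = 8.7 cross-section by about 25.00 mm².

part overhangs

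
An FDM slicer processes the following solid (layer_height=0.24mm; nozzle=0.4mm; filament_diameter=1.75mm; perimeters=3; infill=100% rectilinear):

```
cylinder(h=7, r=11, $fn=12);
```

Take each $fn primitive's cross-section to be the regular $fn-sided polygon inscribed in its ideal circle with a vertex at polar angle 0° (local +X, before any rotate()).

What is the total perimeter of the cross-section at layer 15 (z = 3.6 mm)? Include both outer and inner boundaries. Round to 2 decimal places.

68.33 mm

At z = 3.6 mm: the r=11 cylinder contributes a regular 12-gon of circumradius 11 (perimeter = 2·12·11.000·sin(180°/12) = 68.33 mm). Overall, the cross-section is a single solid region. Total boundary length (outer) = 68.33 mm.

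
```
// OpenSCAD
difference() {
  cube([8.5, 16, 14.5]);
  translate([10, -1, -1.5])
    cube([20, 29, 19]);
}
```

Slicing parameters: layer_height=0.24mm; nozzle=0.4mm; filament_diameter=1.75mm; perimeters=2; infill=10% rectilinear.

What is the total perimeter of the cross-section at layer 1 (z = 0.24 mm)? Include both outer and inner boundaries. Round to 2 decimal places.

At z = 0.24 mm: the cube (footprint 8.5×16) is included at this height (perimeter 49.00 mm); the cube at (10, -1) (footprint 20×29) is included at this height (perimeter 98.00 mm); After the difference (first − rest): starting from the 8.5×16 cube, the 20×29 cube at (10, -1) misses the remaining region (no effect) — boundary = 49.00 mm. Overall, the cross-section is a single solid region. Total boundary length (outer) = 49.00 mm.

49.00 mm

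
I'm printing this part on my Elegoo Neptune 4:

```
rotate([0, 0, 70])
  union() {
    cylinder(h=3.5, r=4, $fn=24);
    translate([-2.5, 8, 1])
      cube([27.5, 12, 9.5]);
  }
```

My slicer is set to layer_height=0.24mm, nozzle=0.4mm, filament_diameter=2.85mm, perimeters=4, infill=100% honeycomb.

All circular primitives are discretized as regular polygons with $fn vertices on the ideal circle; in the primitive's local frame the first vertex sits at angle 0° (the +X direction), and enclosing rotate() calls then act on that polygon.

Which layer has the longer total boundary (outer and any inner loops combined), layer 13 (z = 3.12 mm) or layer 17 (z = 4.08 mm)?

layer 13 (z = 3.12 mm)

Layer 13 (z = 3.12): the r=4 cylinder gives a regular 24-gon of circumradius 4 (constant along its height) (perimeter = 2·24·4.000·sin(180°/24) = 25.06 mm); the cube at (-2.5, 8) (footprint 27.5×12) is included at this height (perimeter 79.00 mm); Combining (union): the 2 present regions are separate (no shared area or edge), so areas and boundary lengths simply add and each stays a separate island — boundary = 104.06 mm; (whole slice rotated 70° about Z — lengths, areas and connectivity unchanged). So its perimeter = 104.06 mm. Layer 17 (z = 4.08): the cylinder is absent (z outside [0, 3.5]); the cube at (-2.5, 8) is present — its section is the full 27.5×12 rectangle (perimeter 79.00 mm); Merging all regions: only the 27.5×12 cube at (-2.5, 8) is present, so the union is just that shape — boundary = 79.00 mm; (rotated 70° about Z; rotation is an isometry so areas/perimeters/island counts are preserved). So its perimeter = 79.00 mm. Layer 13 is larger (104.06 vs 79.00 mm).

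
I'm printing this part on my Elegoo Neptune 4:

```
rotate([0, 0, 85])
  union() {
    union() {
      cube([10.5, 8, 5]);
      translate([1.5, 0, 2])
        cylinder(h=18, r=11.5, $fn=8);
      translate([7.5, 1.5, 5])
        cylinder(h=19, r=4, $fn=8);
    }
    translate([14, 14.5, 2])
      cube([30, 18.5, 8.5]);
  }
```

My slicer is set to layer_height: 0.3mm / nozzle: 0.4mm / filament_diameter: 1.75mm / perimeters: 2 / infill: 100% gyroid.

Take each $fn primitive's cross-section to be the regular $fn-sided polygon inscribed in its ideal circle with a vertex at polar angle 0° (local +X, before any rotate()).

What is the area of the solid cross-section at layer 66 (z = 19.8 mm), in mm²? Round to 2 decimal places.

374.06 mm²

At z = 19.8 mm: the cube does not reach this height (z outside [0, 5]); the cylinder at (1.5, 0): section is a regular 8-gon, circumradius r=11.5 (area = (8/2)·11.500²·sin(360°/8) = 374.06 mm²); the r=4 cylinder at (7.5, 1.5) contributes a regular 8-gon of circumradius 4 (area = (8/2)·4.000²·sin(360°/8) = 45.25 mm²); Merging all regions: the r=4 cylinder at (7.5, 1.5) lies entirely inside the r=11.5 cylinder at (1.5, 0), so the union is just the r=11.5 cylinder at (1.5, 0) — area = 374.06 mm²; the cube at (14, 14.5) is not intersected at this z (z outside [2, 10.5]); Merging all regions: only that combined region is present, so the union is just that shape — area = 374.06 mm²; (whole slice rotated 85° about Z — lengths, areas and connectivity unchanged). Overall, the cross-section is a single solid region. Net area = 374.06 mm².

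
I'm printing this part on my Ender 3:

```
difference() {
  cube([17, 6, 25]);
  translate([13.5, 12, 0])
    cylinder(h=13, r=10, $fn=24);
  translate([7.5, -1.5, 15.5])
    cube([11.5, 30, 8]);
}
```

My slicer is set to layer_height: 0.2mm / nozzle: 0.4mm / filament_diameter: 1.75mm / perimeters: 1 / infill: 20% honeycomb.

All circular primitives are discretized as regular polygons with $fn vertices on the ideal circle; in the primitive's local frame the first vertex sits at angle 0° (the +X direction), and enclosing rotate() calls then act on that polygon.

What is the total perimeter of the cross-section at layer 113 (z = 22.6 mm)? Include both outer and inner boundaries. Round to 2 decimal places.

27.00 mm

At z = 22.6 mm: the cube is present — its section is the full 17×6 rectangle (perimeter 46.00 mm); the cylinder at (13.5, 12) is absent (z outside [0, 13]); the 11.5×30 cube at (7.5, -1.5) contributes its full rectangle (perimeter 83.00 mm); After the difference (first − rest): starting from the 17×6 cube, the 11.5×30 cube at (7.5, -1.5) partially overlaps it — only the 57.00 mm² overlap (of its 345.00 mm²) is removed, clipping the outline — boundary = 27.00 mm. Overall, the cross-section is a single solid region. Total boundary length (outer) = 27.00 mm.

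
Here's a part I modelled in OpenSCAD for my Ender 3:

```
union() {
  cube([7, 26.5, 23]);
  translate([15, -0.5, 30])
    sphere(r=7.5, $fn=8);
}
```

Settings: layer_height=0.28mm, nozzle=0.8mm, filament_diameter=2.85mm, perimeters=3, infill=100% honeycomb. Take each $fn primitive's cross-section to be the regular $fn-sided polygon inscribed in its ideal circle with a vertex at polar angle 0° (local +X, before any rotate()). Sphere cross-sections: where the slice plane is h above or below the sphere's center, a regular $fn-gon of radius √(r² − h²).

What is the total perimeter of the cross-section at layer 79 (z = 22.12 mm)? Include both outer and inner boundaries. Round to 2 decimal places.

At z = 22.12 mm: the 7×26.5 cube contributes its full rectangle (perimeter 67.00 mm); the sphere at (15, -0.5) does not reach this height (|z−center|=7.880 > r=7.5); Taking the union: only the 7×26.5 cube is present, so the union is just that shape — boundary = 67.00 mm. Overall, the cross-section is a single solid region. Total boundary length (outer) = 67.00 mm.

67.00 mm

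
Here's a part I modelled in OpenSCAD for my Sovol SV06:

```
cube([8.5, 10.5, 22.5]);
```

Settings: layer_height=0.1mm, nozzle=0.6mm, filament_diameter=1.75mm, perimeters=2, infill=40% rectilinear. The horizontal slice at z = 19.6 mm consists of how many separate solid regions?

1

At z = 19.6 mm: the cube (footprint 8.5×10.5) is included at this height. The result has 1 disconnected region.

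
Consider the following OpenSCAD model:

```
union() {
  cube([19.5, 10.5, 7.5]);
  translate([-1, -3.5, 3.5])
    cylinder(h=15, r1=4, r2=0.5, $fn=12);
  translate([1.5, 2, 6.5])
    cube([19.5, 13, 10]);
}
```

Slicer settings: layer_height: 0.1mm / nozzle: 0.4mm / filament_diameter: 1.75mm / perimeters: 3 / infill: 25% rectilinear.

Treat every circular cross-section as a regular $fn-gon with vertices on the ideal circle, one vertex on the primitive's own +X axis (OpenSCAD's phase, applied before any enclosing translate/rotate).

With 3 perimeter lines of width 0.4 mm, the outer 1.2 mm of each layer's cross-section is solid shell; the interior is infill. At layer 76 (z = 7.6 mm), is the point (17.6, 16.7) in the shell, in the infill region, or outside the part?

At z = 7.6 mm: the cube is absent (z outside [0, 7.5]); the cone at (-1, -3.5) contributes a regular 12-gon of circumradius 3.043 (interpolated between r1=4 and r2=0.5 at t=0.273); the cube at (1.5, 2) (footprint 19.5×13) is included at this height; Combining (union): the 2 present regions are separate (no shared area or edge), so areas and boundary lengths simply add and each stays a separate island — 2 connected regions. Overall, the cross-section has 2 separate islands. The nearest boundary edge runs (1.50, 15.00)→(21.00, 15.00); distance from the point to it = 1.70 mm. The point is not inside any of the regions above, so it lies outside the cross-section (1.70 mm from the nearest boundary).

outside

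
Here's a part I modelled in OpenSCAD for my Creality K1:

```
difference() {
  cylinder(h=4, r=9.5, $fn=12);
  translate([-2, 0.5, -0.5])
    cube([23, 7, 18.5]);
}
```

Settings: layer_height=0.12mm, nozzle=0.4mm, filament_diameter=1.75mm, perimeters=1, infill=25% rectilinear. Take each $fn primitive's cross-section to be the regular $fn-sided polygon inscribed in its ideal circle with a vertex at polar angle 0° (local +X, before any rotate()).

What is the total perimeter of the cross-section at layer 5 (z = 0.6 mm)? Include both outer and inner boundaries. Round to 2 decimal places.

At z = 0.6 mm: the r=9.5 cylinder gives a regular 12-gon of circumradius 9.5 (constant along its height) (perimeter = 2·12·9.500·sin(180°/12) = 59.01 mm); the cube at (-2, 0.5) (footprint 23×7) is included at this height (perimeter 60.00 mm); Subtracting the remaining from the first: starting from the r=9.5 cylinder, the 23×7 cube at (-2, 0.5) partially overlaps it — only the 70.23 mm² overlap (of its 161.00 mm²) is removed, clipping the outline — boundary = 76.56 mm. Overall, the cross-section is a single solid region. Total boundary length (outer) = 76.56 mm.

76.56 mm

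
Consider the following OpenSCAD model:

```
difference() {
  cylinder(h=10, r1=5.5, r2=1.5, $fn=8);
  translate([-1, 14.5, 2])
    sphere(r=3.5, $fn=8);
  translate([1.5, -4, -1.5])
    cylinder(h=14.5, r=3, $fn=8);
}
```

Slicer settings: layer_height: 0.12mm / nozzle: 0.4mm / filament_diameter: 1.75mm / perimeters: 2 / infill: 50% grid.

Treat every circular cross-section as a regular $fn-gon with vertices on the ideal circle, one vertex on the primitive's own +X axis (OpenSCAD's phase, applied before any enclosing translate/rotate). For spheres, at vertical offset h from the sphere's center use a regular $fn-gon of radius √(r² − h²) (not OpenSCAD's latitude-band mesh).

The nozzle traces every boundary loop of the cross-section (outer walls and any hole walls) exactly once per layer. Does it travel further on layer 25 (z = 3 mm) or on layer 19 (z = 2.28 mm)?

layer 19 (z = 2.28 mm)

Layer 25 (z = 3): the cone contributes a regular 8-gon of circumradius 4.300 (interpolated between r1=5.5 and r2=1.5 at t=0.300) (perimeter = 2·8·4.300·sin(180°/8) = 26.33 mm); the r=3.5 sphere at (-1, 14.5) contributes a regular 8-gon of circumradius √(3.5²−1²) = 3.354 (perimeter = 2·8·3.354·sin(180°/8) = 20.54 mm); the cylinder at (1.5, -4): section is a regular 8-gon, circumradius r=3 (perimeter = 2·8·3.000·sin(180°/8) = 18.37 mm); Taking the first minus the rest: starting from the cone, the r=3.5 sphere at (-1, 14.5) misses the remaining region (no effect); the r=3 cylinder at (1.5, -4) partially overlaps it — only the 9.84 mm² overlap (of its 25.46 mm²) is removed, clipping the outline — boundary = 26.74 mm. So its perimeter = 26.74 mm. Layer 19 (z = 2.28): the cone contributes a regular 8-gon of circumradius 4.588 (interpolated between r1=5.5 and r2=1.5 at t=0.228) (perimeter = 2·8·4.588·sin(180°/8) = 28.09 mm); the sphere at (-1, 14.5): section is a regular 8-gon, circumradius = √(r²−h²) = √(3.5²−0.28²) = 3.489 (perimeter = 2·8·3.489·sin(180°/8) = 21.36 mm); the r=3 cylinder at (1.5, -4) contributes a regular 8-gon of circumradius 3 (perimeter = 2·8·3.000·sin(180°/8) = 18.37 mm); Subtracting the remaining from the first: starting from the cone, the r=3.5 sphere at (-1, 14.5) misses the remaining region (no effect); the r=3 cylinder at (1.5, -4) partially overlaps it — only the 11.50 mm² overlap (of its 25.46 mm²) is removed, clipping the outline — boundary = 28.84 mm. So its perimeter = 28.84 mm. Layer 19 is larger (28.84 vs 26.74 mm).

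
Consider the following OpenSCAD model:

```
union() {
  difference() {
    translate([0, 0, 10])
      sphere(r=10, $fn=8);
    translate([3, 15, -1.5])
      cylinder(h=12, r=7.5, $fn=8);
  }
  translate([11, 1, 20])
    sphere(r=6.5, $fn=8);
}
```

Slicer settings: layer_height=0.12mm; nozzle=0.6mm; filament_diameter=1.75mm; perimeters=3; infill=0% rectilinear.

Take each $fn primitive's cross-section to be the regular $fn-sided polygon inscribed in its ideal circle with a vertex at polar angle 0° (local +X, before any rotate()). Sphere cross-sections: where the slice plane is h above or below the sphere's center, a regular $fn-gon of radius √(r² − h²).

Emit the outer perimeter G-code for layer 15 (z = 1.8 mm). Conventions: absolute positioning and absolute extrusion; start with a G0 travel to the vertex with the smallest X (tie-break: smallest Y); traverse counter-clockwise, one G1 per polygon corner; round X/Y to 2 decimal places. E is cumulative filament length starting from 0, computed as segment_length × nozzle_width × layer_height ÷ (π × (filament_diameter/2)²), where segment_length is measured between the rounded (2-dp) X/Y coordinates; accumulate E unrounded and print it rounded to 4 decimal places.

G0 X-5.72 Y0.00 Z1.80
G1 X-4.05 Y-4.05 E0.1311
G1 X0.00 Y-5.72 E0.2623
G1 X4.05 Y-4.05 E0.3934
G1 X5.72 Y0.00 E0.5245
G1 X4.05 Y4.05 E0.6557
G1 X0.00 Y5.72 E0.7868
G1 X-4.05 Y4.05 E0.9179
G1 X-5.72 Y0.00 E1.0491

At z = 1.8 mm: the r=10 sphere contributes a regular 8-gon of circumradius √(10²−8.2²) = 5.724; the r=7.5 cylinder at (3, 15) contributes a regular 8-gon of circumradius 7.5; Taking the first minus the rest: starting from the r=10 sphere, the r=7.5 cylinder at (3, 15) misses the remaining region (no effect) — 1 connected region; the sphere at (11, 1) is absent (|z−center|=18.200 > r=6.5); Merging all regions: only that combined region is present, so the union is just that shape — 1 connected region. The outline is a single polygon with 8 vertices. Extrusion per mm of travel: 0.6 × 0.12 / (π × 0.875²) = 0.029934. Accumulating E over each segment gives final E = 1.0491.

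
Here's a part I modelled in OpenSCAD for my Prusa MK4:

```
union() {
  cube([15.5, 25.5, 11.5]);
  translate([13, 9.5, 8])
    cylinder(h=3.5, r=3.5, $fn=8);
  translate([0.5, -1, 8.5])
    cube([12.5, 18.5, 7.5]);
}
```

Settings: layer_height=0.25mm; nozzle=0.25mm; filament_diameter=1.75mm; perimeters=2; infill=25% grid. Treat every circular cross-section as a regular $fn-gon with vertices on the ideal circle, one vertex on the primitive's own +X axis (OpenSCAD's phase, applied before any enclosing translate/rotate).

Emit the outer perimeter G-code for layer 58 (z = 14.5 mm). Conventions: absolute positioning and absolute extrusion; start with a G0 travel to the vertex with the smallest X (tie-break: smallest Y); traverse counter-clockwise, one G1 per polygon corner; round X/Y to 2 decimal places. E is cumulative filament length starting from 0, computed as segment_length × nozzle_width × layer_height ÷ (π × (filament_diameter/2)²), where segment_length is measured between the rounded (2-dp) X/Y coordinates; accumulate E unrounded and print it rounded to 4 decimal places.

At z = 14.5 mm: the cube is absent (z outside [0, 11.5]); the cylinder at (13, 9.5) is absent (z outside [8, 11.5]); the 12.5×18.5 cube at (0.5, -1) contributes its full rectangle; Taking the union: only the 12.5×18.5 cube at (0.5, -1) is present, so the union is just that shape — 1 connected region. The outline is a single polygon with 4 vertices. Extrusion per mm of travel: 0.25 × 0.25 / (π × 0.875²) = 0.025984. Accumulating E over each segment gives final E = 1.6110.

G0 X0.50 Y-1.00 Z14.50
G1 X13.00 Y-1.00 E0.3248
G1 X13.00 Y17.50 E0.8055
G1 X0.50 Y17.50 E1.1303
G1 X0.50 Y-1.00 E1.6110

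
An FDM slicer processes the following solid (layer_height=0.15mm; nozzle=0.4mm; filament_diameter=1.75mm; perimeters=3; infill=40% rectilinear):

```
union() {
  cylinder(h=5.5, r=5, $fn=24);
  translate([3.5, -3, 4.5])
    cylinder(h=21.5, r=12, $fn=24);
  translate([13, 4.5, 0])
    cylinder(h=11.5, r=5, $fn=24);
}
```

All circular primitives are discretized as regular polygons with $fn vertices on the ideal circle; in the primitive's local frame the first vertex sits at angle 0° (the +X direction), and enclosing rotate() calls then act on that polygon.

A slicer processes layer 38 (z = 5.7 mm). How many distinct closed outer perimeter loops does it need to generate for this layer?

At z = 5.7 mm: the cylinder does not reach this height (z outside [0, 5.5]); the r=12 cylinder at (3.5, -3) contributes a regular 24-gon of circumradius 12; the r=5 cylinder at (13, 4.5) contributes a regular 24-gon of circumradius 5; Merging all regions: the regions partially overlap (shared area 33.73 mm²), so overlapping operands fuse into one piece — 1 connected region. The result has 1 disconnected region.

1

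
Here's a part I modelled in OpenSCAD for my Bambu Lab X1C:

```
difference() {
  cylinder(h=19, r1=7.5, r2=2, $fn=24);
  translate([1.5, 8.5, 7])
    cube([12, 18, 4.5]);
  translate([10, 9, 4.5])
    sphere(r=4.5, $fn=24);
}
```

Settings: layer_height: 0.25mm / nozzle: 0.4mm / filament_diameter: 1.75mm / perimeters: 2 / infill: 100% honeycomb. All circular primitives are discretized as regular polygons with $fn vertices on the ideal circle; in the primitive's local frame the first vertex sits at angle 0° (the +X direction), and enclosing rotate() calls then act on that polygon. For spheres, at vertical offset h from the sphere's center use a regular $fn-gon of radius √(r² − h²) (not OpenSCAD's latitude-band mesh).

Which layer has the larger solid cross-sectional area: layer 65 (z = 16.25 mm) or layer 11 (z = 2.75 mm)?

layer 11 (z = 2.75 mm)

Layer 65 (z = 16.25): the cone (r1=7.5→r2=2) has section circumradius 2.796 here — a regular 24-gon (area = (24/2)·2.796²·sin(360°/24) = 24.28 mm²); the cube at (1.5, 8.5) does not reach this height (z outside [7, 11.5]); the sphere at (10, 9) is not intersected at this z (|z−center|=11.750 > r=4.5); After the difference (first − rest): none of the subtracted shapes is present at this height, so the cone is unchanged — area = 24.28 mm². So its area = 24.28 mm². Layer 11 (z = 2.75): the cone: at t=0.145 of its height the radius interpolates to r₁+(r₂−r₁)t = 6.704, giving a regular 24-gon of that circumradius (area = (24/2)·6.704²·sin(360°/24) = 139.58 mm²); the cube at (1.5, 8.5) does not reach this height (z outside [7, 11.5]); the sphere at (10, 9): section is a regular 24-gon, circumradius = √(r²−h²) = √(4.5²−1.75²) = 4.146 (area = (24/2)·4.146²·sin(360°/24) = 53.38 mm²); After the difference (first − rest): starting from the cone (139.58 mm²), the r=4.5 sphere at (10, 9) misses the remaining region (no effect) — area = 139.58 mm². So its area = 139.58 mm². Layer 11 is larger (139.58 vs 24.28 mm²).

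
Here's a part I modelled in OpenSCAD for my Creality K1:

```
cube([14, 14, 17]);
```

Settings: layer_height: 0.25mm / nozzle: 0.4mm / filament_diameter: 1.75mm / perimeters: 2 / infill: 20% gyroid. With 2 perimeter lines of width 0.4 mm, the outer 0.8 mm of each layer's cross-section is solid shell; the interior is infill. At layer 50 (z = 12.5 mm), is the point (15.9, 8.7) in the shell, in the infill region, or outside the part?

outside

At z = 12.5 mm: the 14×14 cube contributes its full rectangle. Overall, the cross-section is a single solid region. The nearest boundary edge runs (14.00, 0.00)→(14.00, 14.00); distance from the point to it = 1.90 mm. The point is not inside any of the regions above, so it lies outside the cross-section (1.90 mm from the nearest boundary).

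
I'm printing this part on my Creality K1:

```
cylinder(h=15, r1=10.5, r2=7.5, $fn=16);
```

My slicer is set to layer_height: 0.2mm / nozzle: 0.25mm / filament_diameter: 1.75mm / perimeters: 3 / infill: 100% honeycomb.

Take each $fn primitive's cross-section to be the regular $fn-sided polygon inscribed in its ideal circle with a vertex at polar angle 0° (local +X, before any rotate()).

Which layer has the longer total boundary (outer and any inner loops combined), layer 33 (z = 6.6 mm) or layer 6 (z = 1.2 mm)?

layer 6 (z = 1.2 mm)

Layer 33 (z = 6.6): the cone contributes a regular 16-gon of circumradius 9.180 (interpolated between r1=10.5 and r2=7.5 at t=0.440) (perimeter = 2·16·9.180·sin(180°/16) = 57.31 mm). So its perimeter = 57.31 mm. Layer 6 (z = 1.2): the cone (r1=10.5→r2=7.5) has section circumradius 10.260 here — a regular 16-gon (perimeter = 2·16·10.260·sin(180°/16) = 64.05 mm). So its perimeter = 64.05 mm. Layer 6 is larger (64.05 vs 57.31 mm).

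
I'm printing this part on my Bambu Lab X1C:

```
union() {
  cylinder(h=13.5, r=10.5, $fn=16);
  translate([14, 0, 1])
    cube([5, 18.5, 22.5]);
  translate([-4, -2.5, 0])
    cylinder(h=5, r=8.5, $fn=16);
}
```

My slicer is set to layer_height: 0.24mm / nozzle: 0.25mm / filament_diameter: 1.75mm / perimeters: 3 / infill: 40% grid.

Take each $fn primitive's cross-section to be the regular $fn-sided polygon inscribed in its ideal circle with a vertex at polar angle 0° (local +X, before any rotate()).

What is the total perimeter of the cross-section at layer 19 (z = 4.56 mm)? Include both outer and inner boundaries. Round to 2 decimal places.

116.69 mm

At z = 4.56 mm: the r=10.5 cylinder gives a regular 16-gon of circumradius 10.5 (constant along its height) (perimeter = 2·16·10.500·sin(180°/16) = 65.55 mm); the cube at (14, 0) (footprint 5×18.5) is included at this height (perimeter 47.00 mm); the r=8.5 cylinder at (-4, -2.5) gives a regular 16-gon of circumradius 8.5 (constant along its height) (perimeter = 2·16·8.500·sin(180°/16) = 53.06 mm); Combining (union): the regions partially overlap (shared area 183.62 mm²), so the edge portions inside another operand are dropped and the merged outline is re-measured after clipping — boundary = 116.69 mm. Overall, the cross-section has 2 separate islands. Total boundary length (outer) = 116.69 mm.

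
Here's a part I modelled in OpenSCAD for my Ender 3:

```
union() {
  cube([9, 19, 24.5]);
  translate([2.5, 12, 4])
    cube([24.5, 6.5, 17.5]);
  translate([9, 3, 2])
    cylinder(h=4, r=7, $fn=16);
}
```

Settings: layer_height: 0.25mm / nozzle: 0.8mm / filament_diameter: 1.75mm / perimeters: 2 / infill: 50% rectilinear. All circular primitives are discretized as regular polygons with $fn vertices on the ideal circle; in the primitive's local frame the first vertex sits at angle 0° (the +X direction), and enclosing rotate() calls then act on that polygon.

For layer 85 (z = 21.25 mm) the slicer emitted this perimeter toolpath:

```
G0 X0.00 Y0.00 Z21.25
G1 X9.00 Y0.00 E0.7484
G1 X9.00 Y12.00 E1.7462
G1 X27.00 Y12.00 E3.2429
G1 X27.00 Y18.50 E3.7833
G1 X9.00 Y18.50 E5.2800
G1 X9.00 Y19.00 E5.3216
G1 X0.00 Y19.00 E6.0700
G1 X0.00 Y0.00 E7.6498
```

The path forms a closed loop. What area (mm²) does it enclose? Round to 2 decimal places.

288.00 mm²

Apply the shoelace formula to the sequence of (X, Y) vertices; enclosed area = 288.00 mm².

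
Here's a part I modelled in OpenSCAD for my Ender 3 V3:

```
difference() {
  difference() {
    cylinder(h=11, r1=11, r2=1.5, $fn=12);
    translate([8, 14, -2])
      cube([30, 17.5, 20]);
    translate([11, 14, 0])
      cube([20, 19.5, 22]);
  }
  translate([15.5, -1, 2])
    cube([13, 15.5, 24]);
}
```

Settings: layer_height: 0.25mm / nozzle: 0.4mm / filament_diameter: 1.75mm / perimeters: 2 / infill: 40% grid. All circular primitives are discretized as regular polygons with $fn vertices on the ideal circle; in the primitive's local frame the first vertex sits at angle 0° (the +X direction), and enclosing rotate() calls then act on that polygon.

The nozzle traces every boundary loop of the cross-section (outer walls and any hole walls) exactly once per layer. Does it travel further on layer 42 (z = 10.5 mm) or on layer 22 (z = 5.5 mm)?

layer 22 (z = 5.5 mm)

Layer 42 (z = 10.5): the cone contributes a regular 12-gon of circumradius 1.932 (interpolated between r1=11 and r2=1.5 at t=0.955) (perimeter = 2·12·1.932·sin(180°/12) = 12.00 mm); the 30×17.5 cube at (8, 14) contributes its full rectangle (perimeter 95.00 mm); the cube at (11, 14) is present — its section is the full 20×19.5 rectangle (perimeter 79.00 mm); Subtracting the remaining from the first: starting from the cone, the 30×17.5 cube at (8, 14) misses the remaining region (no effect); the 20×19.5 cube at (11, 14) misses the remaining region (no effect) — boundary = 12.00 mm; the cube at (15.5, -1) is present — its section is the full 13×15.5 rectangle (perimeter 57.00 mm); After the difference (first − rest): starting from that combined region, the 13×15.5 cube at (15.5, -1) misses the remaining region (no effect) — boundary = 12.00 mm. So its perimeter = 12.00 mm. Layer 22 (z = 5.5): the cone (r1=11→r2=1.5) has section circumradius 6.250 here — a regular 12-gon (perimeter = 2·12·6.250·sin(180°/12) = 38.82 mm); the 30×17.5 cube at (8, 14) contributes its full rectangle (perimeter 95.00 mm); the cube at (11, 14) is present — its section is the full 20×19.5 rectangle (perimeter 79.00 mm); After the difference (first − rest): starting from the cone, the 30×17.5 cube at (8, 14) misses the remaining region (no effect); the 20×19.5 cube at (11, 14) misses the remaining region (no effect) — boundary = 38.82 mm; the cube at (15.5, -1) is present — its section is the full 13×15.5 rectangle (perimeter 57.00 mm); After the difference (first − rest): starting from that combined region, the 13×15.5 cube at (15.5, -1) misses the remaining region (no effect) — boundary = 38.82 mm. So its perimeter = 38.82 mm. Layer 22 is larger (38.82 vs 12.00 mm).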